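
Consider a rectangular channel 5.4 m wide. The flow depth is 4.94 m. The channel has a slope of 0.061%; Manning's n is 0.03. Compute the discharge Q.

Q = 31.8 m³/s

Flow area A = b·y = 5.4 × 4.94 = 26.68 m². Wetted perimeter P = b + 2y = 5.4 + 2×4.94 = 15.28 m.
Hydraulic radius R = A/P = 26.68/15.28 = 1.746 m.
Manning's equation: Q = (1/n) A R^(2/3) S^(1/2) = (1/0.03) × 26.68 × 1.746^(2/3) × 0.00061^(1/2) = 31.8 m³/s.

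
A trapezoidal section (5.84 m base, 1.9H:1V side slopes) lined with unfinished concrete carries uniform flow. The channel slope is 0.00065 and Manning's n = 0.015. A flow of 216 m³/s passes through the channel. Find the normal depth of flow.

y_n = 4.59 m

Manning's equation rearranged: A R^(2/3) = nQ / (1·√S) = 0.015 × 216 / (√0.00065) = 127.1.
Try y = 5.47 m: A R^(2/3) = 185.8 — too large.
Try y = 3.52 m: A R^(2/3) = 72.42 — too small.
Try y = 4.59 m: A R^(2/3) = 126.9 — ≈ 127.1.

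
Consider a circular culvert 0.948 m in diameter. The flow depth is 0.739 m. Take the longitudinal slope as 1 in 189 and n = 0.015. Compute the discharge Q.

Q = 1.25 m³/s

For a circular section of diameter D = 0.948 m at depth y = 0.739 m, the central angle is θ = 2 arccos(1 − 2y/D) = 4.328 rad. Then A = (D²/8)(θ − sin θ) = 0.5904 m² and P = Dθ/2 = 2.052 m.
Hydraulic radius R = A/P = 0.5904/2.052 = 0.2878 m.
Manning's equation: Q = (1/n) A R^(2/3) S^(1/2) = (1/0.015) × 0.5904 × 0.2878^(2/3) × 0.005291^(1/2) = 1.25 m³/s.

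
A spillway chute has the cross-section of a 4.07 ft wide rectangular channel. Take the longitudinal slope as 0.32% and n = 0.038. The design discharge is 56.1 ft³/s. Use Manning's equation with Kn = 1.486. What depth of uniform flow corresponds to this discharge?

Manning's equation rearranged: A R^(2/3) = nQ / (1.486·√S) = 0.038 × 56.1 / (1.486 × √0.0032) = 25.36.
Trying y = 3.46 ft: A R^(2/3) = 16.61 — low.
Trying y = 4.89 ft: A R^(2/3) = 25.34 — ≈ 25.36.

y_n = 4.89 ft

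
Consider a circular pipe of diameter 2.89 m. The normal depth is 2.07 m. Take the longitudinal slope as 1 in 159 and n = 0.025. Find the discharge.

Q = 14.4 m³/s

For a circular section of diameter D = 2.89 m at depth y = 2.07 m, the central angle is θ = 2 arccos(1 − 2y/D) = 4.036 rad. Then A = (D²/8)(θ − sin θ) = 5.028 m² and P = Dθ/2 = 5.832 m.
Hydraulic radius R = A/P = 5.028/5.832 = 0.8621 m.
Manning's equation: Q = (1/n) A R^(2/3) S^(1/2) = (1/0.025) × 5.028 × 0.8621^(2/3) × 0.006289^(1/2) = 14.4 m³/s.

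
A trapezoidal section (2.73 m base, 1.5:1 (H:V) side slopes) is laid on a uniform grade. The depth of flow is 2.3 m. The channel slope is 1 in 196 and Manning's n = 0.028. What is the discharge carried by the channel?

With bottom width b = 2.73 m and side slope z = 1.5: A = (b + zy)y = (2.73 + 1.5×2.3)×2.3 = 14.21 m²; P = b + 2y√(1+z²) = 2.73 + 2×2.3×1.803 = 11.02 m.
Hydraulic radius R = A/P = 14.21/11.02 = 1.29 m.
Manning's equation: Q = (1/n) A R^(2/3) S^(1/2) = (1/0.028) × 14.21 × 1.29^(2/3) × 0.005102^(1/2) = 43 m³/s.

Q = 43 m³/s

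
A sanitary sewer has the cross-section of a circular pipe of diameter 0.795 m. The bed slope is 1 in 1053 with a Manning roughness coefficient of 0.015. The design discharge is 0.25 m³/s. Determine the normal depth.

Manning's equation rearranged: A R^(2/3) = nQ / (1·√S) = 0.015 × 0.25 / (√0.0009497) = 0.1217.
Trying y = 0.417 m: A R^(2/3) = 0.09161 — short.
Trying y = 0.565 m: A R^(2/3) = 0.1443 — over.
Trying y = 0.499 m: A R^(2/3) = 0.1215 — ≈ 0.1217.

y_n = 0.499 m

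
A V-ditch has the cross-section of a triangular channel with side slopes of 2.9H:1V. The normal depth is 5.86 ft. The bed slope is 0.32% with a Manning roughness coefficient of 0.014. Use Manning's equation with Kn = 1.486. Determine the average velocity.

V = 11.8 ft/s

For a triangular section with side slope z = 2.9: A = zy² = 2.9×5.86² = 99.58 ft²; P = 2y√(1+z²) = 2×5.86×3.068 = 35.95 ft.
Hydraulic radius R = A/P = 99.58/35.95 = 2.77 ft.
From Manning's equation, V = (1.486/n) R^(2/3) S^(1/2) = (1.486/0.014) × 2.77^(2/3) × 0.0032^(1/2) = 11.8 ft/s.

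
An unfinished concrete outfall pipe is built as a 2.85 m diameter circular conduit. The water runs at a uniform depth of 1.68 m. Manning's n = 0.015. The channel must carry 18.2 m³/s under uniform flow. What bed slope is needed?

For a circular section of diameter D = 2.85 m at depth y = 1.68 m, the central angle is θ = 2 arccos(1 − 2y/D) = 3.501 rad. Then A = (D²/8)(θ − sin θ) = 3.913 m² and P = Dθ/2 = 4.99 m.
Hydraulic radius R = A/P = 3.913/4.99 = 0.7842 m.
From Manning's equation, S = [nQ / (1 A R^(2/3))]² = [0.015 × 18.2 / (1 × 3.913 × 0.7842^(2/3))]² = 0.00673.

S = 0.00673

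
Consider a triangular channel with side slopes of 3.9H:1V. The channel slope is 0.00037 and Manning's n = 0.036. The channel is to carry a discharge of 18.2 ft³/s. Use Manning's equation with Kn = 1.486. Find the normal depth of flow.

y_n = 2.33 ft

Manning's equation rearranged: A R^(2/3) = nQ / (1.486·√S) = 0.036 × 18.2 / (1.486 × √0.00037) = 22.92.
Trying y = 2.72 ft: A R^(2/3) = 34.67 — high.
Trying y = 2.33 ft: A R^(2/3) = 22.95 — matches.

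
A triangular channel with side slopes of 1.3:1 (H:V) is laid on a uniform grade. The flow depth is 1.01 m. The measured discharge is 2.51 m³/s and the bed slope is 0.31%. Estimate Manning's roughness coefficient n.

For a triangular section with side slope z = 1.3: A = zy² = 1.3×1.01² = 1.326 m²; P = 2y√(1+z²) = 2×1.01×1.64 = 3.313 m.
Hydraulic radius R = A/P = 1.326/3.313 = 0.4003 m.
Rearranging Manning's equation: n = (1/Q) A R^(2/3) S^(1/2) = (1/2.51) × 1.326 × 0.4003^(2/3) × √0.0031 = 0.016.

n = 0.016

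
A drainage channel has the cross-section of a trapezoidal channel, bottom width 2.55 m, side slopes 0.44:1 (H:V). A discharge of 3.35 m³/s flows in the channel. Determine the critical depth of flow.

y_c = 0.543 m

At critical depth, Q² T / (g A³) = 1, i.e. A³/T = Q²/g = 3.35²/9.81 = 1.144.
At y = 0.61 m: A³/T = 1.646 — high.
At y = 0.437 m: A³/T = 0.5865 — low.
At y = 0.543 m: A³/T = 1.147 — close enough.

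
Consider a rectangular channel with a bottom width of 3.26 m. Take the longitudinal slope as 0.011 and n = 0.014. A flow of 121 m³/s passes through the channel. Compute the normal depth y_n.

y_n = 4.41 m

Manning's equation rearranged: A R^(2/3) = nQ / (1·√S) = 0.014 × 121 / (√0.011) = 16.15.
Try y = 3.86 m: A R^(2/3) = 13.78 — too small.
Try y = 5.44 m: A R^(2/3) = 20.63 — too large.
Try y = 4.41 m: A R^(2/3) = 16.15 — matches.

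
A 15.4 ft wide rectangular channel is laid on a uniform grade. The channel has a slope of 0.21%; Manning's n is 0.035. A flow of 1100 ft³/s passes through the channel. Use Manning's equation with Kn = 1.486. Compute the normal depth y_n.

y_n = 12.9 ft

Manning's equation rearranged: A R^(2/3) = nQ / (1.486·√S) = 0.035 × 1100 / (1.486 × √0.0021) = 565.4.
At y = 16.2 ft: A R^(2/3) = 750.7 — high.
At y = 9.24 ft: A R^(2/3) = 370.4 — low.
At y = 12.9 ft: A R^(2/3) = 567 — close enough.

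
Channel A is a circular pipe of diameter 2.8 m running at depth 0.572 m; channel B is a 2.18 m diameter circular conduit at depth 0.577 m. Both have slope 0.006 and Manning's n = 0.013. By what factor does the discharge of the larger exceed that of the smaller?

Channel A: For a circular section of diameter D = 2.8 m at depth y = 0.572 m, the central angle is θ = 2 arccos(1 − 2y/D) = 1.876 rad. Then A = (D²/8)(θ − sin θ) = 0.9037 m² and P = Dθ/2 = 2.626 m. Hydraulic radius R = A/P = 0.9037/2.626 = 0.3441 m. Q_A = (1/0.013)·0.9037·0.3441^(2/3)·√0.006 = 2.644 m³/s.
Channel B: For a circular section of diameter D = 2.18 m at depth y = 0.577 m, the central angle is θ = 2 arccos(1 − 2y/D) = 2.162 rad. Then A = (D²/8)(θ − sin θ) = 0.7907 m² and P = Dθ/2 = 2.356 m. Hydraulic radius R = A/P = 0.7907/2.356 = 0.3356 m. Q_B = (1/0.013)·0.7907·0.3356^(2/3)·√0.006 = 2.275 m³/s.
The larger discharge is 2.644 m³/s and the smaller is 2.275 m³/s; the ratio is 1.16.

1.16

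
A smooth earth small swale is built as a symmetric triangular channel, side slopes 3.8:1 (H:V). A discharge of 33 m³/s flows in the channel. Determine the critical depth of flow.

At critical depth, Q² T / (g A³) = 1, i.e. A³/T = Q²/g = 33²/9.81 = 111.
Try y = 1.5 m: A³/T = 54.83 — short.
Try y = 2.13 m: A³/T = 316.5 — over.
Try y = 1.73 m: A³/T = 111.9 — close enough.

y_c = 1.73 m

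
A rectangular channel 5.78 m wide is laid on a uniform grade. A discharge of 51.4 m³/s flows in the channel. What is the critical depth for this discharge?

y_c = 2.01 m

For a rectangular channel, critical depth y_c = (q²/g)^(1/3) where q = Q/b = 51.4/5.78 = 8.893 m²/s.
So y_c = (8.893²/9.81)^(1/3) = 2.01 m.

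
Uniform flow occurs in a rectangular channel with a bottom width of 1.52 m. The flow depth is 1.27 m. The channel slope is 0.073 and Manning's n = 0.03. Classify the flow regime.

Flow area A = b·y = 1.52 × 1.27 = 1.93 m². Wetted perimeter P = b + 2y = 1.52 + 2×1.27 = 4.06 m.
Hydraulic radius R = A/P = 1.93/4.06 = 0.4755 m.
V = (1/n) R^(2/3) √S = (1/0.03) × 0.4755^(2/3) × √0.073 = 5.486 m/s. Hydraulic depth D_h = A/T = 1.93/1.52 = 1.27 m.
Froude number Fr = V/√(g·D_h) = 5.486/√(9.81×1.27) = 1.55, which is greater than 1, so the flow is supercritical.

supercritical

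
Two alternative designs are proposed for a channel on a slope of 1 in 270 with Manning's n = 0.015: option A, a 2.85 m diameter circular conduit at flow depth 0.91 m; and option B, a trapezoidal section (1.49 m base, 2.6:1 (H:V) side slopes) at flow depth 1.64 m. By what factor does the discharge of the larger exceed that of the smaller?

7.76

Channel A: For a circular section of diameter D = 2.85 m at depth y = 0.91 m, the central angle is θ = 2 arccos(1 − 2y/D) = 2.402 rad. Then A = (D²/8)(θ − sin θ) = 1.755 m² and P = Dθ/2 = 3.423 m. Hydraulic radius R = A/P = 1.755/3.423 = 0.5126 m. Q_A = (1/0.015)·1.755·0.5126^(2/3)·√0.003704 = 4.559 m³/s.
Channel B: With bottom width b = 1.49 m and side slope z = 2.6: A = (b + zy)y = (1.49 + 2.6×1.64)×1.64 = 9.437 m²; P = b + 2y√(1+z²) = 1.49 + 2×1.64×2.786 = 10.63 m. Hydraulic radius R = A/P = 9.437/10.63 = 0.888 m. Q_B = (1/0.015)·9.437·0.888^(2/3)·√0.003704 = 35.37 m³/s.
The larger discharge is 35.37 m³/s and the smaller is 4.559 m³/s; the ratio is 7.76.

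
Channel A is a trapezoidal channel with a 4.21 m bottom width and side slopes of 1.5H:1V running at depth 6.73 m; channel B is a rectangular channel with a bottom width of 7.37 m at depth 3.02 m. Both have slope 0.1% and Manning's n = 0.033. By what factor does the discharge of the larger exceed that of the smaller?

6.95

Channel A: With bottom width b = 4.21 m and side slope z = 1.5: A = (b + zy)y = (4.21 + 1.5×6.73)×6.73 = 96.27 m²; P = b + 2y√(1+z²) = 4.21 + 2×6.73×1.803 = 28.48 m. Hydraulic radius R = A/P = 96.27/28.48 = 3.381 m. Q_A = (1/0.033)·96.27·3.381^(2/3)·√0.001 = 207.8 m³/s.
Channel B: Flow area A = b·y = 7.37 × 3.02 = 22.26 m². Wetted perimeter P = b + 2y = 7.37 + 2×3.02 = 13.41 m. Hydraulic radius R = A/P = 22.26/13.41 = 1.66 m. Q_B = (1/0.033)·22.26·1.66^(2/3)·√0.001 = 29.9 m³/s.
The larger discharge is 207.8 m³/s and the smaller is 29.9 m³/s; the ratio is 6.95.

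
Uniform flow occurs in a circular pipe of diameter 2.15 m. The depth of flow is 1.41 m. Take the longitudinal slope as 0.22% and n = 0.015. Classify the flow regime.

For a circular section of diameter D = 2.15 m at depth y = 1.41 m, the central angle is θ = 2 arccos(1 − 2y/D) = 3.775 rad. Then A = (D²/8)(θ − sin θ) = 2.524 m² and P = Dθ/2 = 4.059 m.
Hydraulic radius R = A/P = 2.524/4.059 = 0.6218 m.
V = (1/n) R^(2/3) √S = (1/0.015) × 0.6218^(2/3) × √0.0022 = 2.278 m/s. Hydraulic depth D_h = A/T = 2.524/2.043 = 1.235 m.
Froude number Fr = V/√(g·D_h) = 2.278/√(9.81×1.235) = 0.654, which is less than 1, so the flow is subcritical.

subcritical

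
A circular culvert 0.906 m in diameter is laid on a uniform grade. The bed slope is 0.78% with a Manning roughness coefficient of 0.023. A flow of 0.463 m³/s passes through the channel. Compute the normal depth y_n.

Manning's equation rearranged: A R^(2/3) = nQ / (1·√S) = 0.023 × 0.463 / (√0.0078) = 0.1206.
Try y = 0.555 m: A R^(2/3) = 0.1661 — high.
Try y = 0.384 m: A R^(2/3) = 0.08967 — low.
Try y = 0.455 m: A R^(2/3) = 0.1207 — ≈ 0.1206.

y_n = 0.455 m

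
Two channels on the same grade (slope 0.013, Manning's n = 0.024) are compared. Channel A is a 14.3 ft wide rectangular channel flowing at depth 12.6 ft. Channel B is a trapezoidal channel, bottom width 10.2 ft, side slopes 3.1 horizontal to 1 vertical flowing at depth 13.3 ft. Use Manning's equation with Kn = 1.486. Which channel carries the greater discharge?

Channel A: Flow area A = b·y = 14.3 × 12.6 = 180.2 ft². Wetted perimeter P = b + 2y = 14.3 + 2×12.6 = 39.5 ft. Hydraulic radius R = A/P = 180.2/39.5 = 4.562 ft. Q_A = (1.486/0.024)·180.2·4.562^(2/3)·√0.013 = 3499 ft³/s.
Channel B: With bottom width b = 10.2 ft and side slope z = 3.1: A = (b + zy)y = (10.2 + 3.1×13.3)×13.3 = 684 ft²; P = b + 2y√(1+z²) = 10.2 + 2×13.3×3.257 = 96.84 ft. Hydraulic radius R = A/P = 684/96.84 = 7.063 ft. Q_B = (1.486/0.024)·684·7.063^(2/3)·√0.013 = 17780 ft³/s.
Q_A = 3499 ft³/s vs Q_B = 17780 ft³/s, so channel B carries more.

channel B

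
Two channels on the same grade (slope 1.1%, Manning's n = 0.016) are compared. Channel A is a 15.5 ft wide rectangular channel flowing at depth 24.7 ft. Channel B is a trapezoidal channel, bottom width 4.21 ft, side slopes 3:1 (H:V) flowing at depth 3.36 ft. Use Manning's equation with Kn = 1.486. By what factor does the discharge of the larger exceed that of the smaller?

17.1

Channel A: Flow area A = b·y = 15.5 × 24.7 = 382.8 ft². Wetted perimeter P = b + 2y = 15.5 + 2×24.7 = 64.9 ft. Hydraulic radius R = A/P = 382.8/64.9 = 5.899 ft. Q_A = (1.486/0.016)·382.8·5.899^(2/3)·√0.011 = 12180 ft³/s.
Channel B: With bottom width b = 4.21 ft and side slope z = 3: A = (b + zy)y = (4.21 + 3×3.36)×3.36 = 48.01 ft²; P = b + 2y√(1+z²) = 4.21 + 2×3.36×3.162 = 25.46 ft. Hydraulic radius R = A/P = 48.01/25.46 = 1.886 ft. Q_B = (1.486/0.016)·48.01·1.886^(2/3)·√0.011 = 713.9 ft³/s.
The larger discharge is 12180 ft³/s and the smaller is 713.9 ft³/s; the ratio is 17.1.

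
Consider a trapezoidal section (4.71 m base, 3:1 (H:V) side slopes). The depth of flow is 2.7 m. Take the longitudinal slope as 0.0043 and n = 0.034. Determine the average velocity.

V = 2.62 m/s

With bottom width b = 4.71 m and side slope z = 3: A = (b + zy)y = (4.71 + 3×2.7)×2.7 = 34.59 m²; P = b + 2y√(1+z²) = 4.71 + 2×2.7×3.162 = 21.79 m.
Hydraulic radius R = A/P = 34.59/21.79 = 1.588 m.
From Manning's equation, V = (1/n) R^(2/3) S^(1/2) = (1/0.034) × 1.588^(2/3) × 0.0043^(1/2) = 2.62 m/s.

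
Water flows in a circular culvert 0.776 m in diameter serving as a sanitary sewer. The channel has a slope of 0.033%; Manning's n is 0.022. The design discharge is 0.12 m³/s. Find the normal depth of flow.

Manning's equation rearranged: A R^(2/3) = nQ / (1·√S) = 0.022 × 0.12 / (√0.00033) = 0.1453.
Trying y = 0.42 m: A R^(2/3) = 0.09044 — too small.
Trying y = 0.652 m: A R^(2/3) = 0.1619 — too large.
Trying y = 0.585 m: A R^(2/3) = 0.1454 — matches.

y_n = 0.585 m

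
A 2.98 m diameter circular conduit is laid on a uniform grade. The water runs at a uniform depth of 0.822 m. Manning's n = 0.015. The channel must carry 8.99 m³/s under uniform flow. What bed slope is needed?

For a circular section of diameter D = 2.98 m at depth y = 0.822 m, the central angle is θ = 2 arccos(1 − 2y/D) = 2.212 rad. Then A = (D²/8)(θ − sin θ) = 1.566 m² and P = Dθ/2 = 3.296 m.
Hydraulic radius R = A/P = 1.566/3.296 = 0.475 m.
From Manning's equation, S = [nQ / (1 A R^(2/3))]² = [0.015 × 8.99 / (1 × 1.566 × 0.475^(2/3))]² = 0.02.

S = 0.02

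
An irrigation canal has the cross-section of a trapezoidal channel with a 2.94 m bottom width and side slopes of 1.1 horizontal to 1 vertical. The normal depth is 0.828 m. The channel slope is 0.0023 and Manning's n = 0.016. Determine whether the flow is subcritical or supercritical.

subcritical

With bottom width b = 2.94 m and side slope z = 1.1: A = (b + zy)y = (2.94 + 1.1×0.828)×0.828 = 3.188 m²; P = b + 2y√(1+z²) = 2.94 + 2×0.828×1.487 = 5.402 m.
Hydraulic radius R = A/P = 3.188/5.402 = 0.5903 m.
V = (1/n) R^(2/3) √S = (1/0.016) × 0.5903^(2/3) × √0.0023 = 2.109 m/s. Hydraulic depth D_h = A/T = 3.188/4.762 = 0.6696 m.
Froude number Fr = V/√(g·D_h) = 2.109/√(9.81×0.6696) = 0.823, which is less than 1, so the flow is subcritical.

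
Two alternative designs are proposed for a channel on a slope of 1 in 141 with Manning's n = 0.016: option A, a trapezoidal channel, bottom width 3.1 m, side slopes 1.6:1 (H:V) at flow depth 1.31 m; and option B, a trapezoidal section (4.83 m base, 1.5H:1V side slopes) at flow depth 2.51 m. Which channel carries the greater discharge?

Channel A: With bottom width b = 3.1 m and side slope z = 1.6: A = (b + zy)y = (3.1 + 1.6×1.31)×1.31 = 6.807 m²; P = b + 2y√(1+z²) = 3.1 + 2×1.31×1.887 = 8.043 m. Hydraulic radius R = A/P = 6.807/8.043 = 0.8463 m. Q_A = (1/0.016)·6.807·0.8463^(2/3)·√0.007092 = 32.05 m³/s.
Channel B: With bottom width b = 4.83 m and side slope z = 1.5: A = (b + zy)y = (4.83 + 1.5×2.51)×2.51 = 21.57 m²; P = b + 2y√(1+z²) = 4.83 + 2×2.51×1.803 = 13.88 m. Hydraulic radius R = A/P = 21.57/13.88 = 1.554 m. Q_B = (1/0.016)·21.57·1.554^(2/3)·√0.007092 = 152.4 m³/s.
Q_A = 32.05 m³/s vs Q_B = 152.4 m³/s, so channel B carries more.

channel B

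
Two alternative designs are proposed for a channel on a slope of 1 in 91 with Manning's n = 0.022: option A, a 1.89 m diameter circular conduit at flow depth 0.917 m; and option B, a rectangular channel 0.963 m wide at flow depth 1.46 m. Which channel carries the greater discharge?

Channel A: For a circular section of diameter D = 1.89 m at depth y = 0.917 m, the central angle is θ = 2 arccos(1 − 2y/D) = 3.082 rad. Then A = (D²/8)(θ − sin θ) = 1.35 m² and P = Dθ/2 = 2.913 m. Hydraulic radius R = A/P = 1.35/2.913 = 0.4634 m. Q_A = (1/0.022)·1.35·0.4634^(2/3)·√0.01099 = 3.852 m³/s.
Channel B: Flow area A = b·y = 0.963 × 1.46 = 1.406 m². Wetted perimeter P = b + 2y = 0.963 + 2×1.46 = 3.883 m. Hydraulic radius R = A/P = 1.406/3.883 = 0.3621 m. Q_B = (1/0.022)·1.406·0.3621^(2/3)·√0.01099 = 3.403 m³/s.
Q_A = 3.852 m³/s vs Q_B = 3.403 m³/s, so channel A carries more.

channel A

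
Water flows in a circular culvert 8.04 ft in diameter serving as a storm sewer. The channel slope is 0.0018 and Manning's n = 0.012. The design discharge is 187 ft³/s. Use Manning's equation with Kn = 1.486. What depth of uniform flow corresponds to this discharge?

Manning's equation rearranged: A R^(2/3) = nQ / (1.486·√S) = 0.012 × 187 / (1.486 × √0.0018) = 35.59.
Trying y = 2.94 ft: A R^(2/3) = 23.08 — short.
Trying y = 3.73 ft: A R^(2/3) = 35.53 — matches.

y_n = 3.73 ft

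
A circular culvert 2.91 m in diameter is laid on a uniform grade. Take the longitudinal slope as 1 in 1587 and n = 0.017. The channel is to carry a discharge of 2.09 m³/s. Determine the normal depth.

Manning's equation rearranged: A R^(2/3) = nQ / (1·√S) = 0.017 × 2.09 / (√0.0006301) = 1.415.
At y = 1.2 m: A R^(2/3) = 1.916 — over.
At y = 1.02 m: A R^(2/3) = 1.418 — matches.

y_n = 1.02 m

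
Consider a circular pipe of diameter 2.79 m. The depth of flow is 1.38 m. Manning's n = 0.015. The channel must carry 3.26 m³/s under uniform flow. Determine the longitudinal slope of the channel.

For a circular section of diameter D = 2.79 m at depth y = 1.38 m, the central angle is θ = 2 arccos(1 − 2y/D) = 3.12 rad. Then A = (D²/8)(θ − sin θ) = 3.015 m² and P = Dθ/2 = 4.353 m.
Hydraulic radius R = A/P = 3.015/4.353 = 0.6927 m.
From Manning's equation, S = [nQ / (1 A R^(2/3))]² = [0.015 × 3.26 / (1 × 3.015 × 0.6927^(2/3))]² = 0.000429.

S = 0.000429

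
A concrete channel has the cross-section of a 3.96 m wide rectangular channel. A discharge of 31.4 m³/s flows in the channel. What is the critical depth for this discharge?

For a rectangular channel, critical depth y_c = (q²/g)^(1/3) where q = Q/b = 31.4/3.96 = 7.929 m²/s.
So y_c = (7.929²/9.81)^(1/3) = 1.86 m.

y_c = 1.86 m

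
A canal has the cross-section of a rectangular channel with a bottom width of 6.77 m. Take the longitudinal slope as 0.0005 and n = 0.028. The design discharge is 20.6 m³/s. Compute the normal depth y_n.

y_n = 2.85 m

Manning's equation rearranged: A R^(2/3) = nQ / (1·√S) = 0.028 × 20.6 / (√0.0005) = 25.8.
At y = 3.29 m: A R^(2/3) = 31.33 — over.
At y = 2.02 m: A R^(2/3) = 16 — short.
At y = 2.85 m: A R^(2/3) = 25.81 — close enough.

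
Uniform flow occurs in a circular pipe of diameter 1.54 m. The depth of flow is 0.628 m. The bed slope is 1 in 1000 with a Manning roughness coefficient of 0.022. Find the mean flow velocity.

For a circular section of diameter D = 1.54 m at depth y = 0.628 m, the central angle is θ = 2 arccos(1 − 2y/D) = 2.771 rad. Then A = (D²/8)(θ − sin θ) = 0.7139 m² and P = Dθ/2 = 2.133 m.
Hydraulic radius R = A/P = 0.7139/2.133 = 0.3346 m.
From Manning's equation, V = (1/n) R^(2/3) S^(1/2) = (1/0.022) × 0.3346^(2/3) × 0.001^(1/2) = 0.693 m/s.

V = 0.693 m/s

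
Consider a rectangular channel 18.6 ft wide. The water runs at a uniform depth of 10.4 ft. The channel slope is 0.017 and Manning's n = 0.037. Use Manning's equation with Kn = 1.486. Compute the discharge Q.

Flow area A = b·y = 18.6 × 10.4 = 193.4 ft². Wetted perimeter P = b + 2y = 18.6 + 2×10.4 = 39.4 ft.
Hydraulic radius R = A/P = 193.4/39.4 = 4.91 ft.
Manning's equation: Q = (1.486/n) A R^(2/3) S^(1/2) = (1.486/0.037) × 193.4 × 4.91^(2/3) × 0.017^(1/2) = 2930 ft³/s.

Q = 2930 ft³/s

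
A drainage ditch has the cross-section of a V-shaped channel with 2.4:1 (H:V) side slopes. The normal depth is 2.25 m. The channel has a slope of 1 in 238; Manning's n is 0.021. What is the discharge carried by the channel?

For a triangular section with side slope z = 2.4: A = zy² = 2.4×2.25² = 12.15 m²; P = 2y√(1+z²) = 2×2.25×2.6 = 11.7 m.
Hydraulic radius R = A/P = 12.15/11.7 = 1.038 m.
Manning's equation: Q = (1/n) A R^(2/3) S^(1/2) = (1/0.021) × 12.15 × 1.038^(2/3) × 0.004202^(1/2) = 38.5 m³/s.

Q = 38.5 m³/s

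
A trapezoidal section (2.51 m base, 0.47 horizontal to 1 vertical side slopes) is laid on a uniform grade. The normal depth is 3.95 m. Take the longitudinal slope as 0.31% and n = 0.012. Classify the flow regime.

supercritical

With bottom width b = 2.51 m and side slope z = 0.47: A = (b + zy)y = (2.51 + 0.47×3.95)×3.95 = 17.25 m²; P = b + 2y√(1+z²) = 2.51 + 2×3.95×1.105 = 11.24 m.
Hydraulic radius R = A/P = 17.25/11.24 = 1.535 m.
V = (1/n) R^(2/3) √S = (1/0.012) × 1.535^(2/3) × √0.0031 = 6.173 m/s. Hydraulic depth D_h = A/T = 17.25/6.223 = 2.772 m.
Froude number Fr = V/√(g·D_h) = 6.173/√(9.81×2.772) = 1.18, which is greater than 1, so the flow is supercritical.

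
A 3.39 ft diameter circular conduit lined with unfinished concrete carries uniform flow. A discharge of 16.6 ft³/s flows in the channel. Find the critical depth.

At critical depth, Q² T / (g A³) = 1, i.e. A³/T = Q²/g = 16.6²/32.2 = 8.558.
Trying y = 1.36 ft: A³/T = 11.67 — high.
Trying y = 0.991 ft: A³/T = 3.438 — low.
Trying y = 1.25 ft: A³/T = 8.436 — ≈ 8.558.

y_c = 1.25 ft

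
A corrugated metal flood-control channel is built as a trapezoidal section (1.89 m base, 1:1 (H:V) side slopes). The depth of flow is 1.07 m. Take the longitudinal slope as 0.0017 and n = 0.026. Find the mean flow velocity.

With bottom width b = 1.89 m and side slope z = 1: A = (b + zy)y = (1.89 + 1×1.07)×1.07 = 3.167 m²; P = b + 2y√(1+z²) = 1.89 + 2×1.07×1.414 = 4.916 m.
Hydraulic radius R = A/P = 3.167/4.916 = 0.6442 m.
From Manning's equation, V = (1/n) R^(2/3) S^(1/2) = (1/0.026) × 0.6442^(2/3) × 0.0017^(1/2) = 1.18 m/s.

V = 1.18 m/s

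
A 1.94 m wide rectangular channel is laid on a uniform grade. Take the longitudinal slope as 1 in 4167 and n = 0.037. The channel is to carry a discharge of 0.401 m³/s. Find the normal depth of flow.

y_n = 0.84 m

Manning's equation rearranged: A R^(2/3) = nQ / (1·√S) = 0.037 × 0.401 / (√0.00024) = 0.9578.
At y = 0.924 m: A R^(2/3) = 1.089 — over.
At y = 0.62 m: A R^(2/3) = 0.6291 — short.
At y = 0.84 m: A R^(2/3) = 0.9572 — close enough.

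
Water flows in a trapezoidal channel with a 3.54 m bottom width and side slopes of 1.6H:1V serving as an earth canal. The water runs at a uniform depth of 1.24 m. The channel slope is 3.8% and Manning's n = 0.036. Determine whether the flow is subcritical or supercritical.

supercritical

With bottom width b = 3.54 m and side slope z = 1.6: A = (b + zy)y = (3.54 + 1.6×1.24)×1.24 = 6.85 m²; P = b + 2y√(1+z²) = 3.54 + 2×1.24×1.887 = 8.219 m.
Hydraulic radius R = A/P = 6.85/8.219 = 0.8334 m.
V = (1/n) R^(2/3) √S = (1/0.036) × 0.8334^(2/3) × √0.038 = 4.795 m/s. Hydraulic depth D_h = A/T = 6.85/7.508 = 0.9123 m.
Froude number Fr = V/√(g·D_h) = 4.795/√(9.81×0.9123) = 1.6, which is greater than 1, so the flow is supercritical.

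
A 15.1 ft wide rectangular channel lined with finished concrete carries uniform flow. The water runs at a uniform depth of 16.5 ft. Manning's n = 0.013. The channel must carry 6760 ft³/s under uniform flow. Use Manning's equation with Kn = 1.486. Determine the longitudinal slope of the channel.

Flow area A = b·y = 15.1 × 16.5 = 249.2 ft². Wetted perimeter P = b + 2y = 15.1 + 2×16.5 = 48.1 ft.
Hydraulic radius R = A/P = 249.2/48.1 = 5.18 ft.
From Manning's equation, S = [nQ / (1.486 A R^(2/3))]² = [0.013 × 6760 / (1.486 × 249.2 × 5.18^(2/3))]² = 0.00629.

S = 0.00629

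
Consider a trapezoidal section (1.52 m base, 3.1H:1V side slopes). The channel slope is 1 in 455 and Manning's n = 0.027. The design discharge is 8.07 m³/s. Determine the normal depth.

y_n = 1.18 m

Manning's equation rearranged: A R^(2/3) = nQ / (1·√S) = 0.027 × 8.07 / (√0.002198) = 4.648.
At y = 1.34 m: A R^(2/3) = 6.23 — over.
At y = 0.891 m: A R^(2/3) = 2.47 — short.
At y = 1.18 m: A R^(2/3) = 4.649 — matches.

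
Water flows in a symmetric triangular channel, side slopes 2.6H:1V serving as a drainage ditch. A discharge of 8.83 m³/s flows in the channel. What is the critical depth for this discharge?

At critical depth, Q² T / (g A³) = 1, i.e. A³/T = Q²/g = 8.83²/9.81 = 7.948.
Trying y = 0.843 m: A³/T = 1.439 — short.
Trying y = 1.39 m: A³/T = 17.54 — over.
Trying y = 1.19 m: A³/T = 8.066 — close enough.

y_c = 1.19 m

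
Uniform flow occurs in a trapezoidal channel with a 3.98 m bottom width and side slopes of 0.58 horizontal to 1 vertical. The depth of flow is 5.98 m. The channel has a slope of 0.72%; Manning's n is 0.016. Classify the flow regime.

supercritical

With bottom width b = 3.98 m and side slope z = 0.58: A = (b + zy)y = (3.98 + 0.58×5.98)×5.98 = 44.54 m²; P = b + 2y√(1+z²) = 3.98 + 2×5.98×1.156 = 17.81 m.
Hydraulic radius R = A/P = 44.54/17.81 = 2.501 m.
V = (1/n) R^(2/3) √S = (1/0.016) × 2.501^(2/3) × √0.0072 = 9.773 m/s. Hydraulic depth D_h = A/T = 44.54/10.92 = 4.08 m.
Froude number Fr = V/√(g·D_h) = 9.773/√(9.81×4.08) = 1.54, which is greater than 1, so the flow is supercritical.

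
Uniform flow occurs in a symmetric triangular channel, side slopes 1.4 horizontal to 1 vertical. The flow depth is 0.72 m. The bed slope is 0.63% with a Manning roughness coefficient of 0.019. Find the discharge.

Q = 1.34 m³/s

For a triangular section with side slope z = 1.4: A = zy² = 1.4×0.72² = 0.7258 m²; P = 2y√(1+z²) = 2×0.72×1.72 = 2.477 m.
Hydraulic radius R = A/P = 0.7258/2.477 = 0.2929 m.
Manning's equation: Q = (1/n) A R^(2/3) S^(1/2) = (1/0.019) × 0.7258 × 0.2929^(2/3) × 0.0063^(1/2) = 1.34 m³/s.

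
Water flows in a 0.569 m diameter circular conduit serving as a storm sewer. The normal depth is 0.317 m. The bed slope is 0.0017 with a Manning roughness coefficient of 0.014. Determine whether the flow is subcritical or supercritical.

For a circular section of diameter D = 0.569 m at depth y = 0.317 m, the central angle is θ = 2 arccos(1 − 2y/D) = 3.371 rad. Then A = (D²/8)(θ − sin θ) = 0.1456 m² and P = Dθ/2 = 0.9589 m.
Hydraulic radius R = A/P = 0.1456/0.9589 = 0.1518 m.
V = (1/n) R^(2/3) √S = (1/0.014) × 0.1518^(2/3) × √0.0017 = 0.8382 m/s. Hydraulic depth D_h = A/T = 0.1456/0.5653 = 0.2576 m.
Froude number Fr = V/√(g·D_h) = 0.8382/√(9.81×0.2576) = 0.527, which is less than 1, so the flow is subcritical.

subcritical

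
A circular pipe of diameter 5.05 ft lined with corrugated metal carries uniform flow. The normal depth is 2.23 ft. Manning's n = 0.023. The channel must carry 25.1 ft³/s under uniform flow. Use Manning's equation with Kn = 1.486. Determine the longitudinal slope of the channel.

For a circular section of diameter D = 5.05 ft at depth y = 2.23 ft, the central angle is θ = 2 arccos(1 − 2y/D) = 2.907 rad. Then A = (D²/8)(θ − sin θ) = 8.528 ft² and P = Dθ/2 = 7.341 ft.
Hydraulic radius R = A/P = 8.528/7.341 = 1.162 ft.
From Manning's equation, S = [nQ / (1.486 A R^(2/3))]² = [0.023 × 25.1 / (1.486 × 8.528 × 1.162^(2/3))]² = 0.0017.

S = 0.0017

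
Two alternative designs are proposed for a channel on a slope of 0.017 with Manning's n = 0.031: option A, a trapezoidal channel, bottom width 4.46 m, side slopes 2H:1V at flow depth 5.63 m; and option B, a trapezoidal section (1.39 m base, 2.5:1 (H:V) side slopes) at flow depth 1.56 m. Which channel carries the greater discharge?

channel A

Channel A: With bottom width b = 4.46 m and side slope z = 2: A = (b + zy)y = (4.46 + 2×5.63)×5.63 = 88.5 m²; P = b + 2y√(1+z²) = 4.46 + 2×5.63×2.236 = 29.64 m. Hydraulic radius R = A/P = 88.5/29.64 = 2.986 m. Q_A = (1/0.031)·88.5·2.986^(2/3)·√0.017 = 771.9 m³/s.
Channel B: With bottom width b = 1.39 m and side slope z = 2.5: A = (b + zy)y = (1.39 + 2.5×1.56)×1.56 = 8.252 m²; P = b + 2y√(1+z²) = 1.39 + 2×1.56×2.693 = 9.791 m. Hydraulic radius R = A/P = 8.252/9.791 = 0.8429 m. Q_B = (1/0.031)·8.252·0.8429^(2/3)·√0.017 = 30.97 m³/s.
Q_A = 771.9 m³/s vs Q_B = 30.97 m³/s, so channel A carries more.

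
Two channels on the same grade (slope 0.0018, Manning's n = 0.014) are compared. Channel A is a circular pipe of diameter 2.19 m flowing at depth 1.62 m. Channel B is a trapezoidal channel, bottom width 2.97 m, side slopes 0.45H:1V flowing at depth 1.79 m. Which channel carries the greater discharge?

channel B

Channel A: For a circular section of diameter D = 2.19 m at depth y = 1.62 m, the central angle is θ = 2 arccos(1 − 2y/D) = 4.142 rad. Then A = (D²/8)(θ − sin θ) = 2.987 m² and P = Dθ/2 = 4.535 m. Hydraulic radius R = A/P = 2.987/4.535 = 0.6587 m. Q_A = (1/0.014)·2.987·0.6587^(2/3)·√0.0018 = 6.854 m³/s.
Channel B: With bottom width b = 2.97 m and side slope z = 0.45: A = (b + zy)y = (2.97 + 0.45×1.79)×1.79 = 6.758 m²; P = b + 2y√(1+z²) = 2.97 + 2×1.79×1.097 = 6.896 m. Hydraulic radius R = A/P = 6.758/6.896 = 0.98 m. Q_B = (1/0.014)·6.758·0.98^(2/3)·√0.0018 = 20.21 m³/s.
Q_A = 6.854 m³/s vs Q_B = 20.21 m³/s, so channel B carries more.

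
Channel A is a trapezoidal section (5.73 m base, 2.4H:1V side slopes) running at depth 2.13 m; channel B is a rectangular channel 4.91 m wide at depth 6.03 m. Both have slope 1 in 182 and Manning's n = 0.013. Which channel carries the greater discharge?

channel B

Channel A: With bottom width b = 5.73 m and side slope z = 2.4: A = (b + zy)y = (5.73 + 2.4×2.13)×2.13 = 23.09 m²; P = b + 2y√(1+z²) = 5.73 + 2×2.13×2.6 = 16.81 m. Hydraulic radius R = A/P = 23.09/16.81 = 1.374 m. Q_A = (1/0.013)·23.09·1.374^(2/3)·√0.005495 = 162.8 m³/s.
Channel B: Flow area A = b·y = 4.91 × 6.03 = 29.61 m². Wetted perimeter P = b + 2y = 4.91 + 2×6.03 = 16.97 m. Hydraulic radius R = A/P = 29.61/16.97 = 1.745 m. Q_B = (1/0.013)·29.61·1.745^(2/3)·√0.005495 = 244.7 m³/s.
Q_A = 162.8 m³/s vs Q_B = 244.7 m³/s, so channel B carries more.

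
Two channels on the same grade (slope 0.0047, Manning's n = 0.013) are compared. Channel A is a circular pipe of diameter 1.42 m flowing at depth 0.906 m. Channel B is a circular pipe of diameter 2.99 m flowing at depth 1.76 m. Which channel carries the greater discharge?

Channel A: For a circular section of diameter D = 1.42 m at depth y = 0.906 m, the central angle is θ = 2 arccos(1 − 2y/D) = 3.701 rad. Then A = (D²/8)(θ − sin θ) = 1.067 m² and P = Dθ/2 = 2.628 m. Hydraulic radius R = A/P = 1.067/2.628 = 0.4059 m. Q_A = (1/0.013)·1.067·0.4059^(2/3)·√0.0047 = 3.084 m³/s.
Channel B: For a circular section of diameter D = 2.99 m at depth y = 1.76 m, the central angle is θ = 2 arccos(1 − 2y/D) = 3.498 rad. Then A = (D²/8)(θ − sin θ) = 4.299 m² and P = Dθ/2 = 5.229 m. Hydraulic radius R = A/P = 4.299/5.229 = 0.8221 m. Q_B = (1/0.013)·4.299·0.8221^(2/3)·√0.0047 = 19.89 m³/s.
Q_A = 3.084 m³/s vs Q_B = 19.89 m³/s, so channel B carries more.

channel B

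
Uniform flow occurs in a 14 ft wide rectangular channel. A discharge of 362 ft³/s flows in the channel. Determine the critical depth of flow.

For a rectangular channel, critical depth y_c = (q²/g)^(1/3) where q = Q/b = 362/14 = 25.86 ft²/s.
So y_c = (25.86²/32.2)^(1/3) = 2.75 ft.

y_c = 2.75 ft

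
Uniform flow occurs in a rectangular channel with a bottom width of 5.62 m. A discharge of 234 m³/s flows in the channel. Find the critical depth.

y_c = 5.61 m

For a rectangular channel, critical depth y_c = (q²/g)^(1/3) where q = Q/b = 234/5.62 = 41.64 m²/s.
So y_c = (41.64²/9.81)^(1/3) = 5.61 m.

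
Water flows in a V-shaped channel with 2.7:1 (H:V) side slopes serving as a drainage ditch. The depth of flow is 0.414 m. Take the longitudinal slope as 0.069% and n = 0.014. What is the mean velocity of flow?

For a triangular section with side slope z = 2.7: A = zy² = 2.7×0.414² = 0.4628 m²; P = 2y√(1+z²) = 2×0.414×2.879 = 2.384 m.
Hydraulic radius R = A/P = 0.4628/2.384 = 0.1941 m.
From Manning's equation, V = (1/n) R^(2/3) S^(1/2) = (1/0.014) × 0.1941^(2/3) × 0.00069^(1/2) = 0.629 m/s.

V = 0.629 m/s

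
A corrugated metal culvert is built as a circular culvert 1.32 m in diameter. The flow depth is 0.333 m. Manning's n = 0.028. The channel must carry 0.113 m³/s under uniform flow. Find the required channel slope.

For a circular section of diameter D = 1.32 m at depth y = 0.333 m, the central angle is θ = 2 arccos(1 − 2y/D) = 2.105 rad. Then A = (D²/8)(θ − sin θ) = 0.271 m² and P = Dθ/2 = 1.389 m.
Hydraulic radius R = A/P = 0.271/1.389 = 0.1951 m.
From Manning's equation, S = [nQ / (1 A R^(2/3))]² = [0.028 × 0.113 / (1 × 0.271 × 0.1951^(2/3))]² = 0.00121.

S = 0.00121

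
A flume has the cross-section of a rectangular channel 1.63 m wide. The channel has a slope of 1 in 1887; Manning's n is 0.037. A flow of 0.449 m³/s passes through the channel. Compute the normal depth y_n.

y_n = 0.808 m

Manning's equation rearranged: A R^(2/3) = nQ / (1·√S) = 0.037 × 0.449 / (√0.0005299) = 0.7217.
Trying y = 0.933 m: A R^(2/3) = 0.8731 — over.
Trying y = 0.808 m: A R^(2/3) = 0.7218 — ≈ 0.7217.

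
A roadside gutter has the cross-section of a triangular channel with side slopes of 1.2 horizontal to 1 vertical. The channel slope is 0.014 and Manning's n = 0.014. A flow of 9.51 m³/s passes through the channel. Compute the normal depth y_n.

y_n = 1.24 m

Manning's equation rearranged: A R^(2/3) = nQ / (1·√S) = 0.014 × 9.51 / (√0.014) = 1.125.
Try y = 1.48 m: A R^(2/3) = 1.804 — high.
Try y = 1.24 m: A R^(2/3) = 1.125 — ≈ 1.125.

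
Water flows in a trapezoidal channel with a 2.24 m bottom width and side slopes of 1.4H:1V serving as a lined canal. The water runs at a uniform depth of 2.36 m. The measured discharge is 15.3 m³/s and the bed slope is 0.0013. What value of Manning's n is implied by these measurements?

n = 0.036

With bottom width b = 2.24 m and side slope z = 1.4: A = (b + zy)y = (2.24 + 1.4×2.36)×2.36 = 13.08 m²; P = b + 2y√(1+z²) = 2.24 + 2×2.36×1.72 = 10.36 m.
Hydraulic radius R = A/P = 13.08/10.36 = 1.263 m.
Rearranging Manning's equation: n = (1/Q) A R^(2/3) S^(1/2) = (1/15.3) × 13.08 × 1.263^(2/3) × √0.0013 = 0.036.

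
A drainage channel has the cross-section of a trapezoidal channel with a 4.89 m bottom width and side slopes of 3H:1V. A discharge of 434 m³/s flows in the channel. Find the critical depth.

y_c = 4.58 m

At critical depth, Q² T / (g A³) = 1, i.e. A³/T = Q²/g = 434²/9.81 = 19200.
At y = 5.37 m: A³/T = 38640 — high.
At y = 3.99 m: A³/T = 10560 — low.
At y = 4.58 m: A³/T = 19190 — ≈ 19200.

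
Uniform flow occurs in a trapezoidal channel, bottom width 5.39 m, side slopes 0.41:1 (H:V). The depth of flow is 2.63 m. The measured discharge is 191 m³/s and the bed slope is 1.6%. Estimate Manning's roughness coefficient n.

n = 0.015

With bottom width b = 5.39 m and side slope z = 0.41: A = (b + zy)y = (5.39 + 0.41×2.63)×2.63 = 17.01 m²; P = b + 2y√(1+z²) = 5.39 + 2×2.63×1.081 = 11.07 m.
Hydraulic radius R = A/P = 17.01/11.07 = 1.536 m.
Rearranging Manning's equation: n = (1/Q) A R^(2/3) S^(1/2) = (1/191) × 17.01 × 1.536^(2/3) × √0.016 = 0.015.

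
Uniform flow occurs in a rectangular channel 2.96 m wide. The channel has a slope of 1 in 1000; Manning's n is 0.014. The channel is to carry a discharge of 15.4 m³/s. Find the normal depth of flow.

y_n = 2.43 m

Manning's equation rearranged: A R^(2/3) = nQ / (1·√S) = 0.014 × 15.4 / (√0.001) = 6.818.
At y = 2.76 m: A R^(2/3) = 7.969 — over.
At y = 2.07 m: A R^(2/3) = 5.554 — short.
At y = 2.43 m: A R^(2/3) = 6.803 — matches.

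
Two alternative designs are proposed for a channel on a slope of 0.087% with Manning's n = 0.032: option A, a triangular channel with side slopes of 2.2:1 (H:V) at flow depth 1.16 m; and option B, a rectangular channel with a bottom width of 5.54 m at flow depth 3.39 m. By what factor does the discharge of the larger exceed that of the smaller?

Channel A: For a triangular section with side slope z = 2.2: A = zy² = 2.2×1.16² = 2.96 m²; P = 2y√(1+z²) = 2×1.16×2.417 = 5.607 m. Hydraulic radius R = A/P = 2.96/5.607 = 0.528 m. Q_A = (1/0.032)·2.96·0.528^(2/3)·√0.00087 = 1.783 m³/s.
Channel B: Flow area A = b·y = 5.54 × 3.39 = 18.78 m². Wetted perimeter P = b + 2y = 5.54 + 2×3.39 = 12.32 m. Hydraulic radius R = A/P = 18.78/12.32 = 1.524 m. Q_B = (1/0.032)·18.78·1.524^(2/3)·√0.00087 = 22.93 m³/s.
The larger discharge is 22.93 m³/s and the smaller is 1.783 m³/s; the ratio is 12.9.

12.9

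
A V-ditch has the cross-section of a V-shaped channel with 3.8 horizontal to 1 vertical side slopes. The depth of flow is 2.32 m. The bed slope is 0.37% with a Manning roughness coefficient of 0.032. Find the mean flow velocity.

For a triangular section with side slope z = 3.8: A = zy² = 3.8×2.32² = 20.45 m²; P = 2y√(1+z²) = 2×2.32×3.929 = 18.23 m.
Hydraulic radius R = A/P = 20.45/18.23 = 1.122 m.
From Manning's equation, V = (1/n) R^(2/3) S^(1/2) = (1/0.032) × 1.122^(2/3) × 0.0037^(1/2) = 2.05 m/s.

V = 2.05 m/s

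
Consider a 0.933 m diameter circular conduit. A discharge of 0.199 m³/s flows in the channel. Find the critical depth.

At critical depth, Q² T / (g A³) = 1, i.e. A³/T = Q²/g = 0.199²/9.81 = 0.004037.
At y = 0.279 m: A³/T = 0.005929 — too large.
At y = 0.21 m: A³/T = 0.001962 — too small.
At y = 0.253 m: A³/T = 0.004055 — matches.

y_c = 0.253 m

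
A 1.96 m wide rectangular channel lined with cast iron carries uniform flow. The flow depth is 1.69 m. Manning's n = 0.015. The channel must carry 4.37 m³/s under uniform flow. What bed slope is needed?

Flow area A = b·y = 1.96 × 1.69 = 3.312 m². Wetted perimeter P = b + 2y = 1.96 + 2×1.69 = 5.34 m.
Hydraulic radius R = A/P = 3.312/5.34 = 0.6203 m.
From Manning's equation, S = [nQ / (1 A R^(2/3))]² = [0.015 × 4.37 / (1 × 3.312 × 0.6203^(2/3))]² = 0.00074.

S = 0.00074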